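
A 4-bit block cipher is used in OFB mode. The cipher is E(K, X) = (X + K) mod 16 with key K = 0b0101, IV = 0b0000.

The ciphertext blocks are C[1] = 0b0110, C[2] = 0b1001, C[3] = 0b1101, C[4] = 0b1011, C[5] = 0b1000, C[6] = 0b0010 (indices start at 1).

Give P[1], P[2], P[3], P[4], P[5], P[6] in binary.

OFB decryption: S_i = E(K, S_{i−1}) with S_{0} = IV; P_i = C_i ⊕ S_i.
P[1]: S = E(K, 0b0000) = 0b0101; 0b0110 ⊕ 0b0101 = 0b0011.
P[2]: S = E(K, 0b0101) = 0b1010; 0b1001 ⊕ 0b1010 = 0b0011.
P[3]: S = E(K, 0b1010) = 0b1111; 0b1101 ⊕ 0b1111 = 0b0010.
P[4]: S = E(K, 0b1111) = 0b0100; 0b1011 ⊕ 0b0100 = 0b1111.
P[5]: S = E(K, 0b0100) = 0b1001; 0b1000 ⊕ 0b1001 = 0b0001.
P[6]: S = E(K, 0b1001) = 0b1110; 0b0010 ⊕ 0b1110 = 0b1100.

P[1] = 0b0011, P[2] = 0b0011, P[3] = 0b0010, P[4] = 0b1111, P[5] = 0b0001, P[6] = 0b1100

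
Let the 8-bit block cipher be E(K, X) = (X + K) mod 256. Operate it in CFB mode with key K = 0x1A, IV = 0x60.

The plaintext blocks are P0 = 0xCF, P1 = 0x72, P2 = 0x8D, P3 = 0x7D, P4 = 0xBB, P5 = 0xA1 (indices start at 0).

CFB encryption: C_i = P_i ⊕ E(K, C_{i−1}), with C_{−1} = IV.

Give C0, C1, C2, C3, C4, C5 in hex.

C0: E(K, 0x60) = 0x7A; 0xCF ⊕ 0x7A = 0xB5.
C1: E(K, 0xB5) = 0xCF; 0x72 ⊕ 0xCF = 0xBD.
C2: E(K, 0xBD) = 0xD7; 0x8D ⊕ 0xD7 = 0x5A.
C3: E(K, 0x5A) = 0x74; 0x7D ⊕ 0x74 = 0x09.
C4: E(K, 0x09) = 0x23; 0xBB ⊕ 0x23 = 0x98.
C5: E(K, 0x98) = 0xB2; 0xA1 ⊕ 0xB2 = 0x13.

C0 = 0xB5, C1 = 0xBD, C2 = 0x5A, C3 = 0x09, C4 = 0x98, C5 = 0x13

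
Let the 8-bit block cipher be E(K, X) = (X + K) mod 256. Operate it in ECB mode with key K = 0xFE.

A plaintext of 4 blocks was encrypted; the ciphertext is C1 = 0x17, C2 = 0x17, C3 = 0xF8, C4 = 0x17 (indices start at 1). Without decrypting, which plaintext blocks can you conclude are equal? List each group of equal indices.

ECB encrypts each block independently with the same key, so equal ciphertext blocks imply equal plaintext blocks.
C1 = C2 = C4 = 0x17, so P1 = P2 = P4.

P1 = P2 = P4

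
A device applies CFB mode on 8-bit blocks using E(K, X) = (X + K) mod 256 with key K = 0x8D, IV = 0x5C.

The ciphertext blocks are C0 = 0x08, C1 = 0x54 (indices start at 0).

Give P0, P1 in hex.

CFB decryption: P_i = C_i ⊕ E(K, C_{i−1}), with C_{−1} = IV.
P0: E(K, 0x5C) = 0xE9; 0x08 ⊕ 0xE9 = 0xE1.
P1: E(K, 0x08) = 0x95; 0x54 ⊕ 0x95 = 0xC1.

P0 = 0xE1, P1 = 0xC1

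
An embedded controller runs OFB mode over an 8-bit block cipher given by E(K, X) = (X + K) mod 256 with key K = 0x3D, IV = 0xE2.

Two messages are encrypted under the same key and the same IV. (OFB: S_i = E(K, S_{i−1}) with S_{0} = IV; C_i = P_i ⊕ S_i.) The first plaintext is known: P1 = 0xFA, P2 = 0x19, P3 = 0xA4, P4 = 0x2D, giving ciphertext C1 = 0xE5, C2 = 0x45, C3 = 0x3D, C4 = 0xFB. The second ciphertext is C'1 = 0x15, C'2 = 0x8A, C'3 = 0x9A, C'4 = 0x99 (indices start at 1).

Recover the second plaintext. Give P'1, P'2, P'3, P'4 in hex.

In OFB with a reused IV, both messages share the same keystream S_i, so C_i ⊕ C'_i = P_i ⊕ P'_i and thus P'_i = P_i ⊕ C_i ⊕ C'_i.
P'1: 0xFA ⊕ 0xE5 ⊕ 0x15 = 0x0A.
P'2: 0x19 ⊕ 0x45 ⊕ 0x8A = 0xD6.
P'3: 0xA4 ⊕ 0x3D ⊕ 0x9A = 0x03.
P'4: 0x2D ⊕ 0xFB ⊕ 0x99 = 0x4F.

P'1 = 0x0A, P'2 = 0xD6, P'3 = 0x03, P'4 = 0x4F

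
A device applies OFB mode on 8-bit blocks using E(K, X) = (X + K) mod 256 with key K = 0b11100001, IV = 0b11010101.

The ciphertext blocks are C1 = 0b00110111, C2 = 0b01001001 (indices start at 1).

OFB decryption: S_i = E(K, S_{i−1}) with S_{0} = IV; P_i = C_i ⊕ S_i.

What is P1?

P1 = 0b10000001

P1: S = E(K, 0b11010101) = 0b10110110; 0b00110111 ⊕ 0b10110110 = 0b10000001.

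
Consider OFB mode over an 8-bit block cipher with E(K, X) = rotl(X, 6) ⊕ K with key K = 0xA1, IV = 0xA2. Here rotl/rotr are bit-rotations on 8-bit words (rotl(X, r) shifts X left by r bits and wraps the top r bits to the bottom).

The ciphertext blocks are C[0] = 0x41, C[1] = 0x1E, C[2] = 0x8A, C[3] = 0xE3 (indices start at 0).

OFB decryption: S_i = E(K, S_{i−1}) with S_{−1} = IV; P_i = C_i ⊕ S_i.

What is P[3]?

P[0]: S = E(K, 0xA2) = 0x09; 0x41 ⊕ 0x09 = 0x48.
P[1]: S = E(K, 0x09) = 0xE3; 0x1E ⊕ 0xE3 = 0xFD.
P[2]: S = E(K, 0xE3) = 0x59; 0x8A ⊕ 0x59 = 0xD3.
P[3]: S = E(K, 0x59) = 0xF7; 0xE3 ⊕ 0xF7 = 0x14.

P[3] = 0x14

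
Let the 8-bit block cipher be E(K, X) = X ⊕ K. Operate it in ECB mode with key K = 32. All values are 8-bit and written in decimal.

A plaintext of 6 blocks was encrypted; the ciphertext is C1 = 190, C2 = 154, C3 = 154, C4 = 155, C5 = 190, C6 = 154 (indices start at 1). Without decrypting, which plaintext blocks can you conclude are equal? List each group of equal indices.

ECB encrypts each block independently with the same key, so equal ciphertext blocks imply equal plaintext blocks.
C1 = C5 = 190, so P1 = P5.
C2 = C3 = C6 = 154, so P2 = P3 = P6.

P1 = P5; P2 = P3 = P6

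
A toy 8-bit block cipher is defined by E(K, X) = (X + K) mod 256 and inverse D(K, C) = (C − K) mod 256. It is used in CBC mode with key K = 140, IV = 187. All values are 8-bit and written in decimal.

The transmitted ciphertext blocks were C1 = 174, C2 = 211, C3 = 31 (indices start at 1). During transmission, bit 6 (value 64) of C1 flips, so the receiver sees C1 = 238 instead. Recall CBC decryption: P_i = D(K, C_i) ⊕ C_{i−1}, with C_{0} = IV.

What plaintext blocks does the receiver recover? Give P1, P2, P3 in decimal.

Only C1 changed, to 238. In CBC, a change in C_i garbles P_i and flips the same bit in P_{i+1}. Decrypting the received ciphertext:
P1: D(K, 238) = 98; 98 ⊕ 187 = 217.
P2: D(K, 211) = 71; 71 ⊕ 238 = 169.
P3: D(K, 31) = 147; 147 ⊕ 211 = 64.
Blocks that differ from the original plaintext: P1, P2.

P1 = 217, P2 = 169, P3 = 64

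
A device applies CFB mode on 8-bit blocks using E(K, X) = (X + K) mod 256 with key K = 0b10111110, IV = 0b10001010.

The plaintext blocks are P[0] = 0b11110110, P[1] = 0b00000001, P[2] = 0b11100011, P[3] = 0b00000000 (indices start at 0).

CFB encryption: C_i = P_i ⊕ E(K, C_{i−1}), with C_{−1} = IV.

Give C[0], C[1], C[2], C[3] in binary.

C[0]: E(K, 0b10001010) = 0b01001000; 0b11110110 ⊕ 0b01001000 = 0b10111110.
C[1]: E(K, 0b10111110) = 0b01111100; 0b00000001 ⊕ 0b01111100 = 0b01111101.
C[2]: E(K, 0b01111101) = 0b00111011; 0b11100011 ⊕ 0b00111011 = 0b11011000.
C[3]: E(K, 0b11011000) = 0b10010110; 0b00000000 ⊕ 0b10010110 = 0b10010110.

C[0] = 0b10111110, C[1] = 0b01111101, C[2] = 0b11011000, C[3] = 0b10010110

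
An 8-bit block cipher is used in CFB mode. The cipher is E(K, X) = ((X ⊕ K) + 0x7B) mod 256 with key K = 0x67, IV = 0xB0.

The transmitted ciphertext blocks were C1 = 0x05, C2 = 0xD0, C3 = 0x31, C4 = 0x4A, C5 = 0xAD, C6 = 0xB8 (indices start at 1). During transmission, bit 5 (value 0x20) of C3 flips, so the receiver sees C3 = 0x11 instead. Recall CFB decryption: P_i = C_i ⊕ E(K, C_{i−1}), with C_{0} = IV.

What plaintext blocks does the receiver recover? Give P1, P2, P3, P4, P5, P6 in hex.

P1 = 0x57, P2 = 0x0D, P3 = 0x23, P4 = 0xBB, P5 = 0x05, P6 = 0xFD

Only C3 changed, to 0x11. In CFB, a change in C_i flips the same bit in P_i and garbles P_{i+1}. Decrypting the received ciphertext:
P1: E(K, 0xB0) = 0x52; 0x05 ⊕ 0x52 = 0x57.
P2: E(K, 0x05) = 0xDD; 0xD0 ⊕ 0xDD = 0x0D.
P3: E(K, 0xD0) = 0x32; 0x11 ⊕ 0x32 = 0x23.
P4: E(K, 0x11) = 0xF1; 0x4A ⊕ 0xF1 = 0xBB.
P5: E(K, 0x4A) = 0xA8; 0xAD ⊕ 0xA8 = 0x05.
P6: E(K, 0xAD) = 0x45; 0xB8 ⊕ 0x45 = 0xFD.
Blocks that differ from the original plaintext: P3, P4.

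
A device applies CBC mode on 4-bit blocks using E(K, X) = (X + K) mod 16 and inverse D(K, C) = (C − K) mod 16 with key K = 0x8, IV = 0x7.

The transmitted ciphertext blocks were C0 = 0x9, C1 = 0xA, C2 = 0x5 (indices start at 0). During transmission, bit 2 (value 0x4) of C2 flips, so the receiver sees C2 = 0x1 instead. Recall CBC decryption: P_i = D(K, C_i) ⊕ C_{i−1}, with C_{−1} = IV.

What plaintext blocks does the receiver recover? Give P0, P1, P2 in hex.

Only C2 changed, to 0x1. In CBC, a change in C_i garbles P_i and flips the same bit in P_{i+1}. Decrypting the received ciphertext:
P0: D(K, 0x9) = 0x1; 0x1 ⊕ 0x7 = 0x6.
P1: D(K, 0xA) = 0x2; 0x2 ⊕ 0x9 = 0xB.
P2: D(K, 0x1) = 0x9; 0x9 ⊕ 0xA = 0x3.
Blocks that differ from the original plaintext: P2.

P0 = 0x6, P1 = 0xB, P2 = 0x3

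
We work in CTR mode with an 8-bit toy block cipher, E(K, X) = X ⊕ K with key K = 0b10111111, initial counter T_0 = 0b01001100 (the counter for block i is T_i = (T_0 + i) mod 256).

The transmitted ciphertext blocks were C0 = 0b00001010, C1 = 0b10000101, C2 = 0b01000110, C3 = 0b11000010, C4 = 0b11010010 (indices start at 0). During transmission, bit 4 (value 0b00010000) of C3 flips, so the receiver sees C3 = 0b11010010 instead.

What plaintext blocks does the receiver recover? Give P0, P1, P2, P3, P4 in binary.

P0 = 0b11111001, P1 = 0b01110111, P2 = 0b10110111, P3 = 0b00100010, P4 = 0b00111101

CTR decryption: S_i = E(K, T_i) where T_i is the counter for block i; P_i = C_i ⊕ S_i.
Only C3 changed, to 0b11010010. In CTR, a change in C_i flips the same bit in P_i only; the keystream is unaffected. Decrypting the received ciphertext:
P0: T = 0b01001100, S = E(K, T) = 0b11110011; 0b00001010 ⊕ 0b11110011 = 0b11111001.
P1: T = 0b01001101, S = E(K, T) = 0b11110010; 0b10000101 ⊕ 0b11110010 = 0b01110111.
P2: T = 0b01001110, S = E(K, T) = 0b11110001; 0b01000110 ⊕ 0b11110001 = 0b10110111.
P3: T = 0b01001111, S = E(K, T) = 0b11110000; 0b11010010 ⊕ 0b11110000 = 0b00100010.
P4: T = 0b01010000, S = E(K, T) = 0b11101111; 0b11010010 ⊕ 0b11101111 = 0b00111101.
Blocks that differ from the original plaintext: P3.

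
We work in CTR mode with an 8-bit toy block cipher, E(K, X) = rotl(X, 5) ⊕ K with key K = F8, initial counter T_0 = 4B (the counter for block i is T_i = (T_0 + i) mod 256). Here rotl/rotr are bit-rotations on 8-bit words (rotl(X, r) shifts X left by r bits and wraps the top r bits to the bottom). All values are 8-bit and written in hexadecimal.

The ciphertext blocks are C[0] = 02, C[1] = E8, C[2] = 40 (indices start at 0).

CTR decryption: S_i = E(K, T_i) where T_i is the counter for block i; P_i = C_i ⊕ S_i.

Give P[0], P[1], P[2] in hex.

P[0]: T = 4B, S = E(K, T) = 91; 02 ⊕ 91 = 93.
P[1]: T = 4C, S = E(K, T) = 71; E8 ⊕ 71 = 99.
P[2]: T = 4D, S = E(K, T) = 51; 40 ⊕ 51 = 11.

P[0] = 93, P[1] = 99, P[2] = 11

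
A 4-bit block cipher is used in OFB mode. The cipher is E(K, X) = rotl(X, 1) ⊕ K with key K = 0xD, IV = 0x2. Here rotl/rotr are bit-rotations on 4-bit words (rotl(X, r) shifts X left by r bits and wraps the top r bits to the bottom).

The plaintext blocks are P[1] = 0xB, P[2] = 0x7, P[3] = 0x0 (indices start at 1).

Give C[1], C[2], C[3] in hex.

OFB encryption: S_i = E(K, S_{i−1}) with S_{0} = IV; C_i = P_i ⊕ S_i.
C[1]: S = E(K, 0x2) = 0x9; 0xB ⊕ 0x9 = 0x2.
C[2]: S = E(K, 0x9) = 0xE; 0x7 ⊕ 0xE = 0x9.
C[3]: S = E(K, 0xE) = 0x0; 0x0 ⊕ 0x0 = 0x0.

C[1] = 0x2, C[2] = 0x9, C[3] = 0x0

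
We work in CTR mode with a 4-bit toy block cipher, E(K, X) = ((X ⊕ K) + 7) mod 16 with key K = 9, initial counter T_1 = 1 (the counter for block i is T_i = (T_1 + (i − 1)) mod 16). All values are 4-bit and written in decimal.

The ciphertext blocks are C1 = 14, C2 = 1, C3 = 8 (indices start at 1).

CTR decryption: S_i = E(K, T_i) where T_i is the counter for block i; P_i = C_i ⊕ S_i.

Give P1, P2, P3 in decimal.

P1 = 1, P2 = 3, P3 = 9

P1: T = 1, S = E(K, T) = 15; 14 ⊕ 15 = 1.
P2: T = 2, S = E(K, T) = 2; 1 ⊕ 2 = 3.
P3: T = 3, S = E(K, T) = 1; 8 ⊕ 1 = 9.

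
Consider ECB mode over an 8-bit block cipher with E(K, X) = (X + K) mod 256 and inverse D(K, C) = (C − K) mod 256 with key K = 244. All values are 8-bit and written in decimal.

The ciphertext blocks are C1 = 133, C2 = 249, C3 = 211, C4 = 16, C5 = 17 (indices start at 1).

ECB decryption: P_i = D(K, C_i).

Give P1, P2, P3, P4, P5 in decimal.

P1: D(K, 133) = 145.
P2: D(K, 249) = 5.
P3: D(K, 211) = 223.
P4: D(K, 16) = 28.
P5: D(K, 17) = 29.

P1 = 145, P2 = 5, P3 = 223, P4 = 28, P5 = 29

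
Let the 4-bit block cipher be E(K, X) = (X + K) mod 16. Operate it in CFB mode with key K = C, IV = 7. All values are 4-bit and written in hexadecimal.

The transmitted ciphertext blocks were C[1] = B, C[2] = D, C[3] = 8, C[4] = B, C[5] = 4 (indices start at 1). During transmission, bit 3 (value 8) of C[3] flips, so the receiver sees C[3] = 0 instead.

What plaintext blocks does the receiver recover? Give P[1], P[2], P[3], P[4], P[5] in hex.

P[1] = 8, P[2] = A, P[3] = 9, P[4] = 7, P[5] = 3

CFB decryption: P_i = C_i ⊕ E(K, C_{i−1}), with C_{0} = IV.
Only C[3] changed, to 0. In CFB, a change in C_i flips the same bit in P_i and garbles P_{i+1}. Decrypting the received ciphertext:
P[1]: E(K, 7) = 3; B ⊕ 3 = 8.
P[2]: E(K, B) = 7; D ⊕ 7 = A.
P[3]: E(K, D) = 9; 0 ⊕ 9 = 9.
P[4]: E(K, 0) = C; B ⊕ C = 7.
P[5]: E(K, B) = 7; 4 ⊕ 7 = 3.
Blocks that differ from the original plaintext: P[3], P[4].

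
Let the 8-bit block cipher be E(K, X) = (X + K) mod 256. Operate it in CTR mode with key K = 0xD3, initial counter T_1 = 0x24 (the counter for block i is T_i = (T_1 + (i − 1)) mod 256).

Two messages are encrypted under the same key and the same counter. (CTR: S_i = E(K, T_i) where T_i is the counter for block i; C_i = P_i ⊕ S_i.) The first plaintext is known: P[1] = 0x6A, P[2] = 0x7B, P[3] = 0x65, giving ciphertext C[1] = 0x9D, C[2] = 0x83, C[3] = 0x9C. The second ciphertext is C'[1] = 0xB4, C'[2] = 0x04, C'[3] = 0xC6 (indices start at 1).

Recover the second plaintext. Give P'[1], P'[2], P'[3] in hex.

P'[1] = 0x43, P'[2] = 0xFC, P'[3] = 0x3F

In CTR with a reused counter, both messages share the same keystream S_i, so C_i ⊕ C'_i = P_i ⊕ P'_i and thus P'_i = P_i ⊕ C_i ⊕ C'_i.
P'[1]: 0x6A ⊕ 0x9D ⊕ 0xB4 = 0x43.
P'[2]: 0x7B ⊕ 0x83 ⊕ 0x04 = 0xFC.
P'[3]: 0x65 ⊕ 0x9C ⊕ 0xC6 = 0x3F.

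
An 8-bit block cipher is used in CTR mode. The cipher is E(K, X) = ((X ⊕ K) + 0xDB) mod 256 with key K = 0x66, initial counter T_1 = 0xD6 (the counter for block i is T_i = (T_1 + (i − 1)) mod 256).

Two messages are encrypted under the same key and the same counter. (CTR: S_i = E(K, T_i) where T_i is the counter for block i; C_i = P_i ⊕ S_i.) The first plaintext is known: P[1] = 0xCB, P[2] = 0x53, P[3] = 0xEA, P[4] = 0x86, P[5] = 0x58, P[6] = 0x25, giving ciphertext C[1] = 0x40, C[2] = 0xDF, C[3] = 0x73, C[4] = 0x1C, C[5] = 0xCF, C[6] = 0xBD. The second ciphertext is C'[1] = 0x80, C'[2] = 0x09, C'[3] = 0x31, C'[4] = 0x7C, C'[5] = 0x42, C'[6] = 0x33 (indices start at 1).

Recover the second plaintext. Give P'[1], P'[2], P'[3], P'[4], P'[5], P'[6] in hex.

P'[1] = 0x0B, P'[2] = 0x85, P'[3] = 0xA8, P'[4] = 0xE6, P'[5] = 0xD5, P'[6] = 0xAB

In CTR with a reused counter, both messages share the same keystream S_i, so C_i ⊕ C'_i = P_i ⊕ P'_i and thus P'_i = P_i ⊕ C_i ⊕ C'_i.
P'[1]: 0xCB ⊕ 0x40 ⊕ 0x80 = 0x0B.
P'[2]: 0x53 ⊕ 0xDF ⊕ 0x09 = 0x85.
P'[3]: 0xEA ⊕ 0x73 ⊕ 0x31 = 0xA8.
P'[4]: 0x86 ⊕ 0x1C ⊕ 0x7C = 0xE6.
P'[5]: 0x58 ⊕ 0xCF ⊕ 0x42 = 0xD5.
P'[6]: 0x25 ⊕ 0xBD ⊕ 0x33 = 0xAB.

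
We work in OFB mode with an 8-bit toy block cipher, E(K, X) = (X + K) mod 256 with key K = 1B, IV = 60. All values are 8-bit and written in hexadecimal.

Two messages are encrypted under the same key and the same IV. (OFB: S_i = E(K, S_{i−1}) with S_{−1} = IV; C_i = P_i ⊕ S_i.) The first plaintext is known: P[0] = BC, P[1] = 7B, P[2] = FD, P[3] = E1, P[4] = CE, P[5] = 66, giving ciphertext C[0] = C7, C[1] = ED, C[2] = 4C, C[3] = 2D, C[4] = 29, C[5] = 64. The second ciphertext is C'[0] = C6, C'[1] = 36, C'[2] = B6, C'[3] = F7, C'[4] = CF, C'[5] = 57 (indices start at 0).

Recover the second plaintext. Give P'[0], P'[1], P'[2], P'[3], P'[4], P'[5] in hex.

P'[0] = BD, P'[1] = A0, P'[2] = 07, P'[3] = 3B, P'[4] = 28, P'[5] = 55

In OFB with a reused IV, both messages share the same keystream S_i, so C_i ⊕ C'_i = P_i ⊕ P'_i and thus P'_i = P_i ⊕ C_i ⊕ C'_i.
P'[0]: BC ⊕ C7 ⊕ C6 = BD.
P'[1]: 7B ⊕ ED ⊕ 36 = A0.
P'[2]: FD ⊕ 4C ⊕ B6 = 07.
P'[3]: E1 ⊕ 2D ⊕ F7 = 3B.
P'[4]: CE ⊕ 29 ⊕ CF = 28.
P'[5]: 66 ⊕ 64 ⊕ 57 = 55.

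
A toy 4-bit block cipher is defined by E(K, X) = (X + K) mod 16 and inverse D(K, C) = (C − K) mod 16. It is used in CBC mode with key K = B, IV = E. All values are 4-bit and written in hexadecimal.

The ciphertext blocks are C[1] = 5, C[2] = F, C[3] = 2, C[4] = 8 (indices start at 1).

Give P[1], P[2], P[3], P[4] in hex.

P[1] = 4, P[2] = 1, P[3] = 8, P[4] = F

CBC decryption: P_i = D(K, C_i) ⊕ C_{i−1}, with C_{0} = IV.
P[1]: D(K, 5) = A; A ⊕ E = 4.
P[2]: D(K, F) = 4; 4 ⊕ 5 = 1.
P[3]: D(K, 2) = 7; 7 ⊕ F = 8.
P[4]: D(K, 8) = D; D ⊕ 2 = F.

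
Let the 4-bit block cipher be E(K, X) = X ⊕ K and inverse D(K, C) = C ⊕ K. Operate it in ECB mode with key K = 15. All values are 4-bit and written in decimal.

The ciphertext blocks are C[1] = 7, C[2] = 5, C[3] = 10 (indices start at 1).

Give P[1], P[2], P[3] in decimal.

ECB decryption: P_i = D(K, C_i).
P[1]: D(K, 7) = 8.
P[2]: D(K, 5) = 10.
P[3]: D(K, 10) = 5.

P[1] = 8, P[2] = 10, P[3] = 5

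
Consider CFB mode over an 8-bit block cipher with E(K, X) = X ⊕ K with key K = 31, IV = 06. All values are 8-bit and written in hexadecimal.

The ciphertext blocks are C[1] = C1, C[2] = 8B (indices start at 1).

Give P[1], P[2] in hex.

CFB decryption: P_i = C_i ⊕ E(K, C_{i−1}), with C_{0} = IV.
P[1]: E(K, 06) = 37; C1 ⊕ 37 = F6.
P[2]: E(K, C1) = F0; 8B ⊕ F0 = 7B.

P[1] = F6, P[2] = 7B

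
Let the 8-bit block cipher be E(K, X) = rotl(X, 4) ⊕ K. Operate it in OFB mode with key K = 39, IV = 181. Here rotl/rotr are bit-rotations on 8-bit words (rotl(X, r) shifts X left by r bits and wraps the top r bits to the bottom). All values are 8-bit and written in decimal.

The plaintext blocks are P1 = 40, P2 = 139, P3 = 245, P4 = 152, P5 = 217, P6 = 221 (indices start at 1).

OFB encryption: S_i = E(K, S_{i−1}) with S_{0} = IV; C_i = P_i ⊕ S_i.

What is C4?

C4 = 45

C1: S = E(K, 181) = 124; 40 ⊕ 124 = 84.
C2: S = E(K, 124) = 224; 139 ⊕ 224 = 107.
C3: S = E(K, 224) = 41; 245 ⊕ 41 = 220.
C4: S = E(K, 41) = 181; 152 ⊕ 181 = 45.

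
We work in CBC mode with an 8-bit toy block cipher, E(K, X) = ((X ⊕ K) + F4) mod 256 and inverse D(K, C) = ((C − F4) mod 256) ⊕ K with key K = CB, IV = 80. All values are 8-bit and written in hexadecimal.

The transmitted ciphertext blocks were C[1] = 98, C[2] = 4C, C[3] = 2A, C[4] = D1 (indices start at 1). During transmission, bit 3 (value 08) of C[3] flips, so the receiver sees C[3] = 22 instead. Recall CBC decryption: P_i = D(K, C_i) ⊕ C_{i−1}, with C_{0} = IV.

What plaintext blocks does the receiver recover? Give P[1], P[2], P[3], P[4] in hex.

Only C[3] changed, to 22. In CBC, a change in C_i garbles P_i and flips the same bit in P_{i+1}. Decrypting the received ciphertext:
P[1]: D(K, 98) = 6F; 6F ⊕ 80 = EF.
P[2]: D(K, 4C) = 93; 93 ⊕ 98 = 0B.
P[3]: D(K, 22) = E5; E5 ⊕ 4C = A9.
P[4]: D(K, D1) = 16; 16 ⊕ 22 = 34.
Blocks that differ from the original plaintext: P[3], P[4].

P[1] = EF, P[2] = 0B, P[3] = A9, P[4] = 34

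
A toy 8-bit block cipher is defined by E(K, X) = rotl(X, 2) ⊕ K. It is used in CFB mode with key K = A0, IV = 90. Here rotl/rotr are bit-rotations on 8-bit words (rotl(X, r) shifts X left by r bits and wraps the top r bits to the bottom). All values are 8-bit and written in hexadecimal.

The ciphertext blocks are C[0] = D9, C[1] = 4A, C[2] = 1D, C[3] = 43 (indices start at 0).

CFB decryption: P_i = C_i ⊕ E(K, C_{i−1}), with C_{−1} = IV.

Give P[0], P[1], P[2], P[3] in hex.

P[0] = 3B, P[1] = 8D, P[2] = 94, P[3] = 97

P[0]: E(K, 90) = E2; D9 ⊕ E2 = 3B.
P[1]: E(K, D9) = C7; 4A ⊕ C7 = 8D.
P[2]: E(K, 4A) = 89; 1D ⊕ 89 = 94.
P[3]: E(K, 1D) = D4; 43 ⊕ D4 = 97.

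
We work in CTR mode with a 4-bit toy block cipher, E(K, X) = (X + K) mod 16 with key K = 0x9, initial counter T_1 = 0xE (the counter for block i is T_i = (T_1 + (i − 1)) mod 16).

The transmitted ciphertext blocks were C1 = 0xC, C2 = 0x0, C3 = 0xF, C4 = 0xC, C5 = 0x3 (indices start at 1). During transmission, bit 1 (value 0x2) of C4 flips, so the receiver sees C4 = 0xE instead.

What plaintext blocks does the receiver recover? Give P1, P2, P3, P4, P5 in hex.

P1 = 0xB, P2 = 0x8, P3 = 0x6, P4 = 0x4, P5 = 0x8

CTR decryption: S_i = E(K, T_i) where T_i is the counter for block i; P_i = C_i ⊕ S_i.
Only C4 changed, to 0xE. In CTR, a change in C_i flips the same bit in P_i only; the keystream is unaffected. Decrypting the received ciphertext:
P1: T = 0xE, S = E(K, T) = 0x7; 0xC ⊕ 0x7 = 0xB.
P2: T = 0xF, S = E(K, T) = 0x8; 0x0 ⊕ 0x8 = 0x8.
P3: T = 0x0, S = E(K, T) = 0x9; 0xF ⊕ 0x9 = 0x6.
P4: T = 0x1, S = E(K, T) = 0xA; 0xE ⊕ 0xA = 0x4.
P5: T = 0x2, S = E(K, T) = 0xB; 0x3 ⊕ 0xB = 0x8.
Blocks that differ from the original plaintext: P4.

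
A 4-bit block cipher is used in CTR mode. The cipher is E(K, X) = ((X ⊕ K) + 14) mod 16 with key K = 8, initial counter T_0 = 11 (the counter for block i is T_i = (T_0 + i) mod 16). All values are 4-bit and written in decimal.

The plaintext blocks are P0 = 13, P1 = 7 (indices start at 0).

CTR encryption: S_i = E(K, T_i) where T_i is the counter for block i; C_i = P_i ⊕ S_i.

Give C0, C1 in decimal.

C0 = 12, C1 = 5

C0: T = 11, S = E(K, T) = 1; 13 ⊕ 1 = 12.
C1: T = 12, S = E(K, T) = 2; 7 ⊕ 2 = 5.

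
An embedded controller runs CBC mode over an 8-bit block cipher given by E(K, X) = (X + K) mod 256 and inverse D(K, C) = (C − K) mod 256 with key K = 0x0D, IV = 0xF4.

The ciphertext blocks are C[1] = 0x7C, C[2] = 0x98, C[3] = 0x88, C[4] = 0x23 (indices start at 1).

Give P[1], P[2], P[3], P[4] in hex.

CBC decryption: P_i = D(K, C_i) ⊕ C_{i−1}, with C_{0} = IV.
P[1]: D(K, 0x7C) = 0x6F; 0x6F ⊕ 0xF4 = 0x9B.
P[2]: D(K, 0x98) = 0x8B; 0x8B ⊕ 0x7C = 0xF7.
P[3]: D(K, 0x88) = 0x7B; 0x7B ⊕ 0x98 = 0xE3.
P[4]: D(K, 0x23) = 0x16; 0x16 ⊕ 0x88 = 0x9E.

P[1] = 0x9B, P[2] = 0xF7, P[3] = 0xE3, P[4] = 0x9E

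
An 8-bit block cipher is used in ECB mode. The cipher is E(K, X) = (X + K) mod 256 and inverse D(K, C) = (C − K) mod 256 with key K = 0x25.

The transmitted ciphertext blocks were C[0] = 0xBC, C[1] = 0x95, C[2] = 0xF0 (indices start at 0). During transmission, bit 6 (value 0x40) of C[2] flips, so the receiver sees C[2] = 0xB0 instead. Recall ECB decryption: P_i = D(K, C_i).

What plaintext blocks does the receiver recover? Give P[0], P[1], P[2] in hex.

P[0] = 0x97, P[1] = 0x70, P[2] = 0x8B

Only C[2] changed, to 0xB0. In ECB, a change in C_i affects only P_i. Decrypting the received ciphertext:
P[0]: D(K, 0xBC) = 0x97.
P[1]: D(K, 0x95) = 0x70.
P[2]: D(K, 0xB0) = 0x8B.
Blocks that differ from the original plaintext: P[2].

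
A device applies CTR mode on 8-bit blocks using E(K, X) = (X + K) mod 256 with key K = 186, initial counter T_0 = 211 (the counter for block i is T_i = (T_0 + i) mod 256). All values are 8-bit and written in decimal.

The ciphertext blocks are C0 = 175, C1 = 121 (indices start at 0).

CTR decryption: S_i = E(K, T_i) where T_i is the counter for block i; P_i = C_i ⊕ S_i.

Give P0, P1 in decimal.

P0: T = 211, S = E(K, T) = 141; 175 ⊕ 141 = 34.
P1: T = 212, S = E(K, T) = 142; 121 ⊕ 142 = 247.

P0 = 34, P1 = 247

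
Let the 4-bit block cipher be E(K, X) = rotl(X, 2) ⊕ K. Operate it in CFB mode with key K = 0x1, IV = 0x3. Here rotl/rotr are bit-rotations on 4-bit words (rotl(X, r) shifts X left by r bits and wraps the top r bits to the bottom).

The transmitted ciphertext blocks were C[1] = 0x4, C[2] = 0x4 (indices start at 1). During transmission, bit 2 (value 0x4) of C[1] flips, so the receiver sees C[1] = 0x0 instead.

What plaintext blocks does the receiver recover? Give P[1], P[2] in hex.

CFB decryption: P_i = C_i ⊕ E(K, C_{i−1}), with C_{0} = IV.
Only C[1] changed, to 0x0. In CFB, a change in C_i flips the same bit in P_i and garbles P_{i+1}. Decrypting the received ciphertext:
P[1]: E(K, 0x3) = 0xD; 0x0 ⊕ 0xD = 0xD.
P[2]: E(K, 0x0) = 0x1; 0x4 ⊕ 0x1 = 0x5.
Blocks that differ from the original plaintext: P[1], P[2].

P[1] = 0xD, P[2] = 0x5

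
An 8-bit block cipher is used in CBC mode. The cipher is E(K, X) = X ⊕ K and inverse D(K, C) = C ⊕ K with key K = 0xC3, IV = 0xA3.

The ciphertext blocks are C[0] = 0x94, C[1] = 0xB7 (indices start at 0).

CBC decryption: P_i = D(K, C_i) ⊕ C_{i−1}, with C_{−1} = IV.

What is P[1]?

P[1] = 0xE0

P[1]: D(K, 0xB7) = 0x74; 0x74 ⊕ 0x94 = 0xE0.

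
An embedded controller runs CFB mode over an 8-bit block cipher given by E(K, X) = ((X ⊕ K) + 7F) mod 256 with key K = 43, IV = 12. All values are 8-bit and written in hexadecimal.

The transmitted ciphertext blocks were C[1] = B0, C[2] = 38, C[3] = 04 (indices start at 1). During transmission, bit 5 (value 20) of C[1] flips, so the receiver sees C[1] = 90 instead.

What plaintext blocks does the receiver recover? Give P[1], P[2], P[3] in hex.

CFB decryption: P_i = C_i ⊕ E(K, C_{i−1}), with C_{0} = IV.
Only C[1] changed, to 90. In CFB, a change in C_i flips the same bit in P_i and garbles P_{i+1}. Decrypting the received ciphertext:
P[1]: E(K, 12) = D0; 90 ⊕ D0 = 40.
P[2]: E(K, 90) = 52; 38 ⊕ 52 = 6A.
P[3]: E(K, 38) = FA; 04 ⊕ FA = FE.
Blocks that differ from the original plaintext: P[1], P[2].

P[1] = 40, P[2] = 6A, P[3] = FE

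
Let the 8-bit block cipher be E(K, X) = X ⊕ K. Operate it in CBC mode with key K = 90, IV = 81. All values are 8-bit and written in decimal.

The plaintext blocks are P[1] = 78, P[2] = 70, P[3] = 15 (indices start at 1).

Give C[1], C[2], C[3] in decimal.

CBC encryption: C_i = E(K, P_i ⊕ C_{i−1}), with C_{0} = IV.
C[1]: P[1] ⊕ 81 = 31; E(K, 31) = 69.
C[2]: P[2] ⊕ 69 = 3; E(K, 3) = 89.
C[3]: P[3] ⊕ 89 = 86; E(K, 86) = 12.

C[1] = 69, C[2] = 89, C[3] = 12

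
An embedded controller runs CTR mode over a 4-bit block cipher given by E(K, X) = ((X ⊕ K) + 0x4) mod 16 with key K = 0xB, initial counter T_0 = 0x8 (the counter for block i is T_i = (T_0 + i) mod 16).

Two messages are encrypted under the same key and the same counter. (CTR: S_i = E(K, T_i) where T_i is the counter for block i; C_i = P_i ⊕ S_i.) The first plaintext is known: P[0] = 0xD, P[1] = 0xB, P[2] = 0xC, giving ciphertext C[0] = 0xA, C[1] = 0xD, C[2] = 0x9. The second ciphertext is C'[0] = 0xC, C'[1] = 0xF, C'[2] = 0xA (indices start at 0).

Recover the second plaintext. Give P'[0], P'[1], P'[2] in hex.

P'[0] = 0xB, P'[1] = 0x9, P'[2] = 0xF

In CTR with a reused counter, both messages share the same keystream S_i, so C_i ⊕ C'_i = P_i ⊕ P'_i and thus P'_i = P_i ⊕ C_i ⊕ C'_i.
P'[0]: 0xD ⊕ 0xA ⊕ 0xC = 0xB.
P'[1]: 0xB ⊕ 0xD ⊕ 0xF = 0x9.
P'[2]: 0xC ⊕ 0x9 ⊕ 0xA = 0xF.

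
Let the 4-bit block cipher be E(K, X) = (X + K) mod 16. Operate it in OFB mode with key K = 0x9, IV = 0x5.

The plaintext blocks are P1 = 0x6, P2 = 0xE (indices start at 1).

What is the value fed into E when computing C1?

0x5

OFB encryption: S_i = E(K, S_{i−1}) with S_{0} = IV; C_i = P_i ⊕ S_i.
C1: S = E(K, 0x5) = 0xE; 0x6 ⊕ 0xE = 0x8.
So the input to E for block 1 is 0x5.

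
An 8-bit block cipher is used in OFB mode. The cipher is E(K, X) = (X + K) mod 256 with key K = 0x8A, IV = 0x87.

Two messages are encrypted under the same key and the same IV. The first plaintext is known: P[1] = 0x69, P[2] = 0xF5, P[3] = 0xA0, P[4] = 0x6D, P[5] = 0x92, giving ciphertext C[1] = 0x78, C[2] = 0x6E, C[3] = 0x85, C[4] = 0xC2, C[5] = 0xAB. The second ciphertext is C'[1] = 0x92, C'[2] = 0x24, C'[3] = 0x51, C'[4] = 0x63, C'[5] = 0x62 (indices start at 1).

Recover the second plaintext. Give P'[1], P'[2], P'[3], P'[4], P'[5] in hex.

P'[1] = 0x83, P'[2] = 0xBF, P'[3] = 0x74, P'[4] = 0xCC, P'[5] = 0x5B

In OFB with a reused IV, both messages share the same keystream S_i, so C_i ⊕ C'_i = P_i ⊕ P'_i and thus P'_i = P_i ⊕ C_i ⊕ C'_i.
P'[1]: 0x69 ⊕ 0x78 ⊕ 0x92 = 0x83.
P'[2]: 0xF5 ⊕ 0x6E ⊕ 0x24 = 0xBF.
P'[3]: 0xA0 ⊕ 0x85 ⊕ 0x51 = 0x74.
P'[4]: 0x6D ⊕ 0xC2 ⊕ 0x63 = 0xCC.
P'[5]: 0x92 ⊕ 0xAB ⊕ 0x62 = 0x5B.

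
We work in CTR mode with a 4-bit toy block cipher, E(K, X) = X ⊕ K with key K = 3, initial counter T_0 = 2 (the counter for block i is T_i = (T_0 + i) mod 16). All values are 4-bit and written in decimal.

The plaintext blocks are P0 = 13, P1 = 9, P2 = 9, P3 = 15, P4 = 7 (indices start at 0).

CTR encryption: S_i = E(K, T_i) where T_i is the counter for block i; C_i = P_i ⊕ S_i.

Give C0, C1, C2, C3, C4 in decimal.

C0 = 12, C1 = 9, C2 = 14, C3 = 9, C4 = 2

C0: T = 2, S = E(K, T) = 1; 13 ⊕ 1 = 12.
C1: T = 3, S = E(K, T) = 0; 9 ⊕ 0 = 9.
C2: T = 4, S = E(K, T) = 7; 9 ⊕ 7 = 14.
C3: T = 5, S = E(K, T) = 6; 15 ⊕ 6 = 9.
C4: T = 6, S = E(K, T) = 5; 7 ⊕ 5 = 2.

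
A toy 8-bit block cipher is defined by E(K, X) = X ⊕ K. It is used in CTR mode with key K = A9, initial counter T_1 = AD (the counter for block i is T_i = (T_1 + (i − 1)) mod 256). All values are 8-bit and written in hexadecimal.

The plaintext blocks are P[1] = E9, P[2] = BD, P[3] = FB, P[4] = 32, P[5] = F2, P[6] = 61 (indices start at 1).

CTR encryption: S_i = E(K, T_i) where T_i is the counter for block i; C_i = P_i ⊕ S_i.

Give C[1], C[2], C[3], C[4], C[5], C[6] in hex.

C[1]: T = AD, S = E(K, T) = 04; E9 ⊕ 04 = ED.
C[2]: T = AE, S = E(K, T) = 07; BD ⊕ 07 = BA.
C[3]: T = AF, S = E(K, T) = 06; FB ⊕ 06 = FD.
C[4]: T = B0, S = E(K, T) = 19; 32 ⊕ 19 = 2B.
C[5]: T = B1, S = E(K, T) = 18; F2 ⊕ 18 = EA.
C[6]: T = B2, S = E(K, T) = 1B; 61 ⊕ 1B = 7A.

C[1] = ED, C[2] = BA, C[3] = FD, C[4] = 2B, C[5] = EA, C[6] = 7A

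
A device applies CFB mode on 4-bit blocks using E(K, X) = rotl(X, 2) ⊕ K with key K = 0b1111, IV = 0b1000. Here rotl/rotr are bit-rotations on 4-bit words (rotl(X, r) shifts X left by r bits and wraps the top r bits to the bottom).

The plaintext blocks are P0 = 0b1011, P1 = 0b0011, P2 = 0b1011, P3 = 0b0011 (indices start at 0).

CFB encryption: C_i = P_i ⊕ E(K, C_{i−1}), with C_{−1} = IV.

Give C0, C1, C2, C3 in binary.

C0 = 0b0110, C1 = 0b0101, C2 = 0b0001, C3 = 0b1000

C0: E(K, 0b1000) = 0b1101; 0b1011 ⊕ 0b1101 = 0b0110.
C1: E(K, 0b0110) = 0b0110; 0b0011 ⊕ 0b0110 = 0b0101.
C2: E(K, 0b0101) = 0b1010; 0b1011 ⊕ 0b1010 = 0b0001.
C3: E(K, 0b0001) = 0b1011; 0b0011 ⊕ 0b1011 = 0b1000.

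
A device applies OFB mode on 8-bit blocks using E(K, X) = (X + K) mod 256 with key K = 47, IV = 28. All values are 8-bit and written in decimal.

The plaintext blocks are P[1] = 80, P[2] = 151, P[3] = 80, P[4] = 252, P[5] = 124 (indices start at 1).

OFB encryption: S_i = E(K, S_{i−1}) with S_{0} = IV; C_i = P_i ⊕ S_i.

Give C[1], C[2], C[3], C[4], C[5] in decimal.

C[1] = 27, C[2] = 237, C[3] = 249, C[4] = 36, C[5] = 123

C[1]: S = E(K, 28) = 75; 80 ⊕ 75 = 27.
C[2]: S = E(K, 75) = 122; 151 ⊕ 122 = 237.
C[3]: S = E(K, 122) = 169; 80 ⊕ 169 = 249.
C[4]: S = E(K, 169) = 216; 252 ⊕ 216 = 36.
C[5]: S = E(K, 216) = 7; 124 ⊕ 7 = 123.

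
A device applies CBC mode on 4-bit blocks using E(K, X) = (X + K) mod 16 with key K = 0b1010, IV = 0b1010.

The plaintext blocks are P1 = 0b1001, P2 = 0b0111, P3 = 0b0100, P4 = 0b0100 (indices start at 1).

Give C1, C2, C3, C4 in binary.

C1 = 0b1101, C2 = 0b0100, C3 = 0b1010, C4 = 0b1000

CBC encryption: C_i = E(K, P_i ⊕ C_{i−1}), with C_{0} = IV.
C1: P1 ⊕ 0b1010 = 0b0011; E(K, 0b0011) = 0b1101.
C2: P2 ⊕ 0b1101 = 0b1010; E(K, 0b1010) = 0b0100.
C3: P3 ⊕ 0b0100 = 0b0000; E(K, 0b0000) = 0b1010.
C4: P4 ⊕ 0b1010 = 0b1110; E(K, 0b1110) = 0b1000.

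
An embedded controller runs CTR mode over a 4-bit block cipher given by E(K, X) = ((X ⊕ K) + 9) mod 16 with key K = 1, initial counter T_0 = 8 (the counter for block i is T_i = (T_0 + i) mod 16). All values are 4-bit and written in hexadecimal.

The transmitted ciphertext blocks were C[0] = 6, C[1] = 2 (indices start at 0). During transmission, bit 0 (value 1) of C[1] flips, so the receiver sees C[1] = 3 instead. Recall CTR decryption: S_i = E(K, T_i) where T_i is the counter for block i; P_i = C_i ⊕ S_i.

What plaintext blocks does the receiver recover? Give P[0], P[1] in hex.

P[0] = 4, P[1] = 2

Only C[1] changed, to 3. In CTR, a change in C_i flips the same bit in P_i only; the keystream is unaffected. Decrypting the received ciphertext:
P[0]: T = 8, S = E(K, T) = 2; 6 ⊕ 2 = 4.
P[1]: T = 9, S = E(K, T) = 1; 3 ⊕ 1 = 2.
Blocks that differ from the original plaintext: P[1].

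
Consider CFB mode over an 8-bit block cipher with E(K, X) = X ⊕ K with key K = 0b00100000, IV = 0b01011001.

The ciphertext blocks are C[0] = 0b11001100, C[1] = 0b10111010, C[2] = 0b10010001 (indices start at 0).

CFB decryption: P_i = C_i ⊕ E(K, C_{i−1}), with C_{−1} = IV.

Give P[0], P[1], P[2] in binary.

P[0] = 0b10110101, P[1] = 0b01010110, P[2] = 0b00001011

P[0]: E(K, 0b01011001) = 0b01111001; 0b11001100 ⊕ 0b01111001 = 0b10110101.
P[1]: E(K, 0b11001100) = 0b11101100; 0b10111010 ⊕ 0b11101100 = 0b01010110.
P[2]: E(K, 0b10111010) = 0b10011010; 0b10010001 ⊕ 0b10011010 = 0b00001011.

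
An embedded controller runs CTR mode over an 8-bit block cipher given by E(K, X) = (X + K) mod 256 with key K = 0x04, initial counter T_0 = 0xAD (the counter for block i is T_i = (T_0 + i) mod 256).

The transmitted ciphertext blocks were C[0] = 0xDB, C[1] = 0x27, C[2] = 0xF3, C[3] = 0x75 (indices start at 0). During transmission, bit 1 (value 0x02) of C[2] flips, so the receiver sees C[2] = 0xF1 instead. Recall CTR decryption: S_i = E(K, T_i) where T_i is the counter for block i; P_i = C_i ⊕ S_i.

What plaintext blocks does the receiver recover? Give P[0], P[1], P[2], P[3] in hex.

P[0] = 0x6A, P[1] = 0x95, P[2] = 0x42, P[3] = 0xC1

Only C[2] changed, to 0xF1. In CTR, a change in C_i flips the same bit in P_i only; the keystream is unaffected. Decrypting the received ciphertext:
P[0]: T = 0xAD, S = E(K, T) = 0xB1; 0xDB ⊕ 0xB1 = 0x6A.
P[1]: T = 0xAE, S = E(K, T) = 0xB2; 0x27 ⊕ 0xB2 = 0x95.
P[2]: T = 0xAF, S = E(K, T) = 0xB3; 0xF1 ⊕ 0xB3 = 0x42.
P[3]: T = 0xB0, S = E(K, T) = 0xB4; 0x75 ⊕ 0xB4 = 0xC1.
Blocks that differ from the original plaintext: P[2].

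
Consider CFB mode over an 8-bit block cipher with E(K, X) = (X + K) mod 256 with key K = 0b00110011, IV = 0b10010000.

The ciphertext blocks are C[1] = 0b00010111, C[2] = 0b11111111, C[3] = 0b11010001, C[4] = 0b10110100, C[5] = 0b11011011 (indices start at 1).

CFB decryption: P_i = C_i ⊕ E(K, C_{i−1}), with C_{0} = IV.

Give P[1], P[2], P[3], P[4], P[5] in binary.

P[1]: E(K, 0b10010000) = 0b11000011; 0b00010111 ⊕ 0b11000011 = 0b11010100.
P[2]: E(K, 0b00010111) = 0b01001010; 0b11111111 ⊕ 0b01001010 = 0b10110101.
P[3]: E(K, 0b11111111) = 0b00110010; 0b11010001 ⊕ 0b00110010 = 0b11100011.
P[4]: E(K, 0b11010001) = 0b00000100; 0b10110100 ⊕ 0b00000100 = 0b10110000.
P[5]: E(K, 0b10110100) = 0b11100111; 0b11011011 ⊕ 0b11100111 = 0b00111100.

P[1] = 0b11010100, P[2] = 0b10110101, P[3] = 0b11100011, P[4] = 0b10110000, P[5] = 0b00111100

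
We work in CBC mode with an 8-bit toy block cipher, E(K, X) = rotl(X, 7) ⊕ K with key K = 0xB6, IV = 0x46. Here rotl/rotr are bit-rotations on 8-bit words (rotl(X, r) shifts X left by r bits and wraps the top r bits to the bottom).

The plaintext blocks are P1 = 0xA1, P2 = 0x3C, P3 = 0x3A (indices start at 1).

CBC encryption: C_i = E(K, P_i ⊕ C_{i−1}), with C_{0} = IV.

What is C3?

C1: P1 ⊕ 0x46 = 0xE7; E(K, 0xE7) = 0x45.
C2: P2 ⊕ 0x45 = 0x79; E(K, 0x79) = 0x0A.
C3: P3 ⊕ 0x0A = 0x30; E(K, 0x30) = 0xAE.

C3 = 0xAE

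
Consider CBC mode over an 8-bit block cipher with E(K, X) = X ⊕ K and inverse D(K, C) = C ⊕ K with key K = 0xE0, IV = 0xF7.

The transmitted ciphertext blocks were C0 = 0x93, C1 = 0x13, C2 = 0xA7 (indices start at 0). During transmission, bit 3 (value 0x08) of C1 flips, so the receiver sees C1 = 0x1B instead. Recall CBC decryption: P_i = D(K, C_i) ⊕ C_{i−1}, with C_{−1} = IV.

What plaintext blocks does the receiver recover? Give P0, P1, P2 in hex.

P0 = 0x84, P1 = 0x68, P2 = 0x5C

Only C1 changed, to 0x1B. In CBC, a change in C_i garbles P_i and flips the same bit in P_{i+1}. Decrypting the received ciphertext:
P0: D(K, 0x93) = 0x73; 0x73 ⊕ 0xF7 = 0x84.
P1: D(K, 0x1B) = 0xFB; 0xFB ⊕ 0x93 = 0x68.
P2: D(K, 0xA7) = 0x47; 0x47 ⊕ 0x1B = 0x5C.
Blocks that differ from the original plaintext: P1, P2.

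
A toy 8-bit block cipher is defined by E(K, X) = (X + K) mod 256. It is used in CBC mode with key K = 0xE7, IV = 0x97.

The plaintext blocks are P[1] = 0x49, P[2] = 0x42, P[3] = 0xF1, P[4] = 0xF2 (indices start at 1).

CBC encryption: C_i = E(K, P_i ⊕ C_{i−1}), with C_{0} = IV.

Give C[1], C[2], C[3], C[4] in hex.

C[1]: P[1] ⊕ 0x97 = 0xDE; E(K, 0xDE) = 0xC5.
C[2]: P[2] ⊕ 0xC5 = 0x87; E(K, 0x87) = 0x6E.
C[3]: P[3] ⊕ 0x6E = 0x9F; E(K, 0x9F) = 0x86.
C[4]: P[4] ⊕ 0x86 = 0x74; E(K, 0x74) = 0x5B.

C[1] = 0xC5, C[2] = 0x6E, C[3] = 0x86, C[4] = 0x5B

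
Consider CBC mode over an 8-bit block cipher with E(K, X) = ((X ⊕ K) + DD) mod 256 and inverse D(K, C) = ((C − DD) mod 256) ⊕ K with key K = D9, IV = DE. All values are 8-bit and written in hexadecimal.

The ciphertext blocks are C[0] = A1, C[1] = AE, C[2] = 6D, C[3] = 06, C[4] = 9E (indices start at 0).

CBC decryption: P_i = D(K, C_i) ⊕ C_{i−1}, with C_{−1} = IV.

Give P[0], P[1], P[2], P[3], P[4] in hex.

P[0] = C3, P[1] = A9, P[2] = E7, P[3] = 9D, P[4] = 1E

P[0]: D(K, A1) = 1D; 1D ⊕ DE = C3.
P[1]: D(K, AE) = 08; 08 ⊕ A1 = A9.
P[2]: D(K, 6D) = 49; 49 ⊕ AE = E7.
P[3]: D(K, 06) = F0; F0 ⊕ 6D = 9D.
P[4]: D(K, 9E) = 18; 18 ⊕ 06 = 1E.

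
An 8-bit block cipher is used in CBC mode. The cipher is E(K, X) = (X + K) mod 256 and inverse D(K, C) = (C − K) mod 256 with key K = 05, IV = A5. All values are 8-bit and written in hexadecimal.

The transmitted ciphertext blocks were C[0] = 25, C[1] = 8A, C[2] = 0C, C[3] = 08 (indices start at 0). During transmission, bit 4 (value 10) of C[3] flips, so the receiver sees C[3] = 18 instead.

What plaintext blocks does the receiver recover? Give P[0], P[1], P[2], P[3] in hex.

CBC decryption: P_i = D(K, C_i) ⊕ C_{i−1}, with C_{−1} = IV.
Only C[3] changed, to 18. In CBC, a change in C_i garbles P_i and flips the same bit in P_{i+1}. Decrypting the received ciphertext:
P[0]: D(K, 25) = 20; 20 ⊕ A5 = 85.
P[1]: D(K, 8A) = 85; 85 ⊕ 25 = A0.
P[2]: D(K, 0C) = 07; 07 ⊕ 8A = 8D.
P[3]: D(K, 18) = 13; 13 ⊕ 0C = 1F.
Blocks that differ from the original plaintext: P[3].

P[0] = 85, P[1] = A0, P[2] = 8D, P[3] = 1F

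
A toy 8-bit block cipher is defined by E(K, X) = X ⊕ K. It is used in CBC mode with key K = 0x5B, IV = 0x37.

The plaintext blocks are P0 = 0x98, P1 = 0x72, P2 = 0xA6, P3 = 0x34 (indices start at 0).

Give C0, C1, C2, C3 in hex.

C0 = 0xF4, C1 = 0xDD, C2 = 0x20, C3 = 0x4F

CBC encryption: C_i = E(K, P_i ⊕ C_{i−1}), with C_{−1} = IV.
C0: P0 ⊕ 0x37 = 0xAF; E(K, 0xAF) = 0xF4.
C1: P1 ⊕ 0xF4 = 0x86; E(K, 0x86) = 0xDD.
C2: P2 ⊕ 0xDD = 0x7B; E(K, 0x7B) = 0x20.
C3: P3 ⊕ 0x20 = 0x14; E(K, 0x14) = 0x4F.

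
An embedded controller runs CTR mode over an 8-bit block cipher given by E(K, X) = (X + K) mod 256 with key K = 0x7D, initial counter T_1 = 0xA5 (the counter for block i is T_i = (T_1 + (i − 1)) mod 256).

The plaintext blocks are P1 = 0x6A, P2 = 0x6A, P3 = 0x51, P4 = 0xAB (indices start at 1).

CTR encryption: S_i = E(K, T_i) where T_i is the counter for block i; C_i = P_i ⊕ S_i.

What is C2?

C1: T = 0xA5, S = E(K, T) = 0x22; 0x6A ⊕ 0x22 = 0x48.
C2: T = 0xA6, S = E(K, T) = 0x23; 0x6A ⊕ 0x23 = 0x49.

C2 = 0x49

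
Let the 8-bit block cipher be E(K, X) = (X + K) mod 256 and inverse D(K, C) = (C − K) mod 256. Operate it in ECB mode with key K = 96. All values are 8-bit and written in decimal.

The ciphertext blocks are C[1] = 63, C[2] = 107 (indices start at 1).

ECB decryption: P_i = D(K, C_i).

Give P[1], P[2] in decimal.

P[1] = 223, P[2] = 11

P[1]: D(K, 63) = 223.
P[2]: D(K, 107) = 11.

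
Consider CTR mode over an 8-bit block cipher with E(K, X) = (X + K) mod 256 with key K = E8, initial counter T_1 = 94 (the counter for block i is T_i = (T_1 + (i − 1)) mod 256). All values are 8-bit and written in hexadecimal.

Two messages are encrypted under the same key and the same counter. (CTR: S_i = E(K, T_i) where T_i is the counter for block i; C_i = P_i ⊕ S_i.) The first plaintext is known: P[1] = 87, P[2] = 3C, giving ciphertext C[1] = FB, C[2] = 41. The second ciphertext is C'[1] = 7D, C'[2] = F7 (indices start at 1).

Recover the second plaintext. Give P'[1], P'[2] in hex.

P'[1] = 01, P'[2] = 8A

In CTR with a reused counter, both messages share the same keystream S_i, so C_i ⊕ C'_i = P_i ⊕ P'_i and thus P'_i = P_i ⊕ C_i ⊕ C'_i.
P'[1]: 87 ⊕ FB ⊕ 7D = 01.
P'[2]: 3C ⊕ 41 ⊕ F7 = 8A.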